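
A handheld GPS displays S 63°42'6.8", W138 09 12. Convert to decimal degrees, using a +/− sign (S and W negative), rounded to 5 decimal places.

φ: 63 + 42/60 + 6.8/3600 = 63.701889
S → negative
λ: 9′ + 12″ = 9.20000′; 138 + 9.20000/60 = 138.153333
W → negative

-63.70189, -138.15333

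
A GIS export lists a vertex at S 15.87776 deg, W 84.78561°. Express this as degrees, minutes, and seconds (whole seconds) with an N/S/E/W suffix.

Lat: whole degrees 15; 52.66560′ → 52′ and 39.94″
Lon: 0.785610° → 47.13660′; 0.13660 × 60 = 8.20″

15°52′40″ S, 84°47′8″ W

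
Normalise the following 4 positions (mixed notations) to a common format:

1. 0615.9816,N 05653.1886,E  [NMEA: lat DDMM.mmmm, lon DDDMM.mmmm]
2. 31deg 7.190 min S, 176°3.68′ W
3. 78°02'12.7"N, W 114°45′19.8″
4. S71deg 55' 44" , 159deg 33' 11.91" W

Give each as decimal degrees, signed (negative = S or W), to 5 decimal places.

1. 6.26636, 56.88648
2. -31.11983, -176.06133
3. 78.03686, -114.75550
4. -71.92889, -159.55331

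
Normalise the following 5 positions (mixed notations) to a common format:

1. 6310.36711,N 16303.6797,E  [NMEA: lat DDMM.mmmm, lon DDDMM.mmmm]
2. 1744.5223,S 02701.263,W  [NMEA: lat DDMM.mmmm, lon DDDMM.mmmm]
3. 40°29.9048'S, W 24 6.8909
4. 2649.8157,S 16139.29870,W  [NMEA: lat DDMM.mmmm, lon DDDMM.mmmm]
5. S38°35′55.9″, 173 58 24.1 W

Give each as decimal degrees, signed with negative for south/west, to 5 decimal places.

Point 1:
  Latitude: split at 2 digits → 63° and 10.36711′; 63 + 10.36711/60 = 63.172785
  N → positive
  Lon: degrees = first 3 digits = 163, minutes = 3.6797; 163 + 3.6797/60 = 163.061328
  E → positive
Point 2:
  Latitude: split at 2 digits → 17° and 44.5223′; 17 + 44.5223/60 = 17.742038
  hemisphere S, so the sign is −
  λ: degrees = first 3 digits = 27, minutes = 1.263; 27 + 1.263/60 = 27.021050
  hemisphere W, so the sign is −
Point 3:
  Latitude: 29.9048′ = 0.498413°; total 40.498413
  S ⇒ negate
  Longitude: 24 + 6.8909/60 = 24.114848
  W ⇒ negate
Point 4:
  Latitude: degrees = first 2 digits = 26, minutes = 49.8157; 26 + 49.8157/60 = 26.830262
  hemisphere S, so the sign is −
  Longitude: degrees = first 3 digits = 161, minutes = 39.2987; 161 + 39.2987/60 = 161.654978
  W ⇒ negate
Point 5:
  φ: 35′ + 55.9″ = 35.93167′; 38 + 35.93167/60 = 38.598861
  S ⇒ negate
  Lon: 173 + 58/60 + 24.1/3600 = 173.973361
  W → negative

1. 63.17279, 163.06133
2. -17.74204, -27.02105
3. -40.49841, -24.11485
4. -26.83026, -161.65498
5. -38.59886, -173.97336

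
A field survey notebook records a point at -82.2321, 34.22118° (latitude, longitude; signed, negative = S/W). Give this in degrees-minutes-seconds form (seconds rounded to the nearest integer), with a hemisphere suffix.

82°13′56″ S, 34°13′16″ E

Latitude is negative → S; |value| = 82.232100
φ: 0.232100° → 13.92600′; 0.92600 × 60 = 55.56″
Longitude: whole degrees 34; 13.27080′ → 13′ and 16.25″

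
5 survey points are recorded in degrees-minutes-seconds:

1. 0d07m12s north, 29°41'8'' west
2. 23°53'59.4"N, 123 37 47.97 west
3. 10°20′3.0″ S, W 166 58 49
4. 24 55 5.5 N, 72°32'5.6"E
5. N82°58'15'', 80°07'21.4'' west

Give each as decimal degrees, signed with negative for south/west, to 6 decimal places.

Point 1:
  φ: 0 + 7/60 + 12/3600 = 0.1200000
  N → positive
  Longitude: 41′ + 8″ = 41.13333′; 29 + 41.13333/60 = 29.6855556
  W → negative
Point 2:
  Lat: 53′ + 59.4″ = 53.99000′; 23 + 53.99000/60 = 23.8998333
  N → positive
  Longitude: 123° + 37/60 + 47.97/3600 = 123 + 0.616667 + 0.013325 = 123.6299917
  W ⇒ negate
Point 3:
  Lat: 10° + 20/60 + 3/3600 = 10 + 0.333333 + 0.000833 = 10.3341667
  hemisphere S, so the sign is −
  Lon: 166° + 58/60 + 49/3600 = 166 + 0.966667 + 0.013611 = 166.9802778
  hemisphere W, so the sign is −
Point 4:
  φ: 24 + 55/60 + 5.5/3600 = 24.9181944
  N ⇒ keep positive
  λ: 72 + 32/60 + 5.6/3600 = 72.5348889
  E → positive
Point 5:
  Latitude: 82 + 58/60 + 15/3600 = 82.9708333
  N → positive
  λ: 7′ + 21.4″ = 7.35667′; 80 + 7.35667/60 = 80.1226111
  hemisphere W, so the sign is −

1. 0.120000, -29.685556
2. 23.899833, -123.629992
3. -10.334167, -166.980278
4. 24.918194, 72.534889
5. 82.970833, -80.122611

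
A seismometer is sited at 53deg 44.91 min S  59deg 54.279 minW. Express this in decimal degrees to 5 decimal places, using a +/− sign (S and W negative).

-53.74850, -59.90465

Lat: 53 + 44.91/60 = 53.748500
S → negative
λ: 59 + 54.279/60 = 59.904650
W ⇒ negate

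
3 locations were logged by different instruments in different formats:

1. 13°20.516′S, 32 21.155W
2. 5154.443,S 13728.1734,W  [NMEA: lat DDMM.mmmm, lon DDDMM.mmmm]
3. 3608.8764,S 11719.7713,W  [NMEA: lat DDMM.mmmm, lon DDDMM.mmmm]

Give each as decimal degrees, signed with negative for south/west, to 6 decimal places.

1. -13.341933, -32.352583
2. -51.907383, -137.469557
3. -36.147940, -117.329522

Point 1:
  Latitude: 13 + 20.516/60 = 13.3419333
  S ⇒ negate
  Lon: 32 + 21.155/60 = 32.3525833
  W ⇒ negate
Point 2:
  Latitude: split at 2 digits → 51° and 54.443′; 51 + 54.443/60 = 51.9073833
  S ⇒ negate
  Lon: split at 3 digits → 137° and 28.1734′; 137 + 28.1734/60 = 137.4695567
  W → negative
Point 3:
  φ: split at 2 digits → 36° and 8.8764′; 36 + 8.8764/60 = 36.1479400
  S → negative
  λ: degrees = first 3 digits = 117, minutes = 19.7713; 117 + 19.7713/60 = 117.3295217
  hemisphere W, so the sign is −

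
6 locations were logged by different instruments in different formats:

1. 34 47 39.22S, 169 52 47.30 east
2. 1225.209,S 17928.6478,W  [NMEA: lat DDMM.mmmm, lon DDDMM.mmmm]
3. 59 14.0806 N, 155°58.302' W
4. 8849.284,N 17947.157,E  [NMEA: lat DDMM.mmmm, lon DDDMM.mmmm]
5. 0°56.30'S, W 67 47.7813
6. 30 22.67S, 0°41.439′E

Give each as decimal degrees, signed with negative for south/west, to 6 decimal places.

1. -34.794228, 169.879806
2. -12.420150, -179.477463
3. 59.234677, -155.971700
4. 88.821400, 179.785950
5. -0.938333, -67.796355
6. -30.377833, 0.690650

Point 1:
  Lat: 34° + 47/60 + 39.22/3600 = 34 + 0.783333 + 0.010894 = 34.7942278
  hemisphere S, so the sign is −
  Longitude: 169 + 52/60 + 47.3/3600 = 169.8798056
  E → positive
Point 2:
  Lat: degrees = first 2 digits = 12, minutes = 25.209; 12 + 25.209/60 = 12.4201500
  hemisphere S, so the sign is −
  Longitude: split at 3 digits → 179° and 28.6478′; 179 + 28.6478/60 = 179.4774633
  W → negative
Point 3:
  Latitude: 14.0806′ = 0.234677°; total 59.2346767
  N ⇒ keep positive
  λ: 58.302′ = 0.971700°; total 155.9717000
  hemisphere W, so the sign is −
Point 4:
  φ: split at 2 digits → 88° and 49.284′; 88 + 49.284/60 = 88.8214000
  N ⇒ keep positive
  λ: degrees = first 3 digits = 179, minutes = 47.157; 179 + 47.157/60 = 179.7859500
  E → positive
Point 5:
  φ: 56.3′ = 0.938333°; total 0.9383333
  hemisphere S, so the sign is −
  Lon: 47.7813′ = 0.796355°; total 67.7963550
  hemisphere W, so the sign is −
Point 6:
  Latitude: 30 + 22.67/60 = 30.3778333
  S → negative
  Longitude: 41.439′ = 0.690650°; total 0.6906500
  E ⇒ keep positive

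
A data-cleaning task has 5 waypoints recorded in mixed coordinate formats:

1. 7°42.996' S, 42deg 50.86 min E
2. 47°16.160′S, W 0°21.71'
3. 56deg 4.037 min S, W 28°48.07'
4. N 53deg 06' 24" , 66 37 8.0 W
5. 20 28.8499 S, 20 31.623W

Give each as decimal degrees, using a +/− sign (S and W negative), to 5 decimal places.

Point 1:
  Lat: 7 + 42.996/60 = 7.716600
  S ⇒ negate
  Longitude: 42 + 50.86/60 = 42.847667
  E → positive
Point 2:
  Lat: 47 + 16.16/60 = 47.269333
  hemisphere S, so the sign is −
  Lon: 0 + 21.71/60 = 0.361833
  W ⇒ negate
Point 3:
  φ: 4.037′ = 0.067283°; total 56.067283
  hemisphere S, so the sign is −
  Lon: 28 + 48.07/60 = 28.801167
  hemisphere W, so the sign is −
Point 4:
  Lat: 53° + 6/60 + 24/3600 = 53 + 0.100000 + 0.006667 = 53.106667
  N → positive
  Longitude: 66° + 37/60 + 8/3600 = 66 + 0.616667 + 0.002222 = 66.618889
  W ⇒ negate
Point 5:
  Latitude: 20 + 28.8499/60 = 20.480832
  S ⇒ negate
  λ: 20 + 31.623/60 = 20.527050
  W → negative

1. -7.71660, 42.84767
2. -47.26933, -0.36183
3. -56.06728, -28.80117
4. 53.10667, -66.61889
5. -20.48083, -20.52705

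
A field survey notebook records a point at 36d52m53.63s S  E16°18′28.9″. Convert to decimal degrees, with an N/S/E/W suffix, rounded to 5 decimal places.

φ: 36 + 52/60 + 53.63/3600 = 36.881564
λ: 18′ + 28.9″ = 18.48167′; 16 + 18.48167/60 = 16.308028

36.88156° S, 16.30803° E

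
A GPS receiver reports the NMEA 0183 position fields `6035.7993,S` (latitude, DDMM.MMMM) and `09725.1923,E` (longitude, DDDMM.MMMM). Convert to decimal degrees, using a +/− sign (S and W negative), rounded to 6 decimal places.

-60.596655, 97.419872

Latitude: degrees = first 2 digits = 60, minutes = 35.7993; 60 + 35.7993/60 = 60.5966550
S ⇒ negate
Lon: split at 3 digits → 097° and 25.1923′; 97 + 25.1923/60 = 97.4198717
E ⇒ keep positive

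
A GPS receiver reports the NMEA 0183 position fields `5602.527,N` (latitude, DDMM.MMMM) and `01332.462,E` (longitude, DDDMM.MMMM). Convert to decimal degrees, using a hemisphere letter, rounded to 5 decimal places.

56.04212° N, 13.54103° E

Latitude: split at 2 digits → 56° and 2.527′; 56 + 2.527/60 = 56.042117
λ: split at 3 digits → 013° and 32.462′; 13 + 32.462/60 = 13.541033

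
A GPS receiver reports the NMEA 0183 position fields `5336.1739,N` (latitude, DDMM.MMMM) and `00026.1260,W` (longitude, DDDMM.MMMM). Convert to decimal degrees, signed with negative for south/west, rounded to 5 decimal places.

Lat: split at 2 digits → 53° and 36.1739′; 53 + 36.1739/60 = 53.602898
N → positive
Lon: split at 3 digits → 000° and 26.126′; 0 + 26.126/60 = 0.435433
hemisphere W, so the sign is −

53.60290, -0.43543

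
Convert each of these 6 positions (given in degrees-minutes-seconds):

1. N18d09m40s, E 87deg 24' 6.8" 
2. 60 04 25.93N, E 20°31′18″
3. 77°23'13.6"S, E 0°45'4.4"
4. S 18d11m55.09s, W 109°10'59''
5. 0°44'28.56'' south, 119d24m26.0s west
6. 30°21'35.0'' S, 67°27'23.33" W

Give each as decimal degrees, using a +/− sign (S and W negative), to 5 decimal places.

1. 18.16111, 87.40189
2. 60.07387, 20.52167
3. -77.38711, 0.75122
4. -18.19864, -109.18306
5. -0.74127, -119.40722
6. -30.35972, -67.45648

Point 1:
  Lat: 18 + 9/60 + 40/3600 = 18.161111
  N ⇒ keep positive
  λ: 87 + 24/60 + 6.8/3600 = 87.401889
  E ⇒ keep positive
Point 2:
  Lat: 60 + 4/60 + 25.93/3600 = 60.073869
  N → positive
  λ: 20 + 31/60 + 18/3600 = 20.521667
  E ⇒ keep positive
Point 3:
  Latitude: 23′ + 13.6″ = 23.22667′; 77 + 23.22667/60 = 77.387111
  hemisphere S, so the sign is −
  Longitude: 0° + 45/60 + 4.4/3600 = 0 + 0.750000 + 0.001222 = 0.751222
  E ⇒ keep positive
Point 4:
  Lat: 11′ + 55.09″ = 11.91817′; 18 + 11.91817/60 = 18.198636
  S ⇒ negate
  Lon: 109 + 10/60 + 59/3600 = 109.183056
  W → negative
Point 5:
  φ: 0 + 44/60 + 28.56/3600 = 0.741267
  S ⇒ negate
  Longitude: 24′ + 26″ = 24.43333′; 119 + 24.43333/60 = 119.407222
  W ⇒ negate
Point 6:
  Latitude: 21′ + 35″ = 21.58333′; 30 + 21.58333/60 = 30.359722
  hemisphere S, so the sign is −
  Longitude: 27′ + 23.33″ = 27.38883′; 67 + 27.38883/60 = 67.456481
  hemisphere W, so the sign is −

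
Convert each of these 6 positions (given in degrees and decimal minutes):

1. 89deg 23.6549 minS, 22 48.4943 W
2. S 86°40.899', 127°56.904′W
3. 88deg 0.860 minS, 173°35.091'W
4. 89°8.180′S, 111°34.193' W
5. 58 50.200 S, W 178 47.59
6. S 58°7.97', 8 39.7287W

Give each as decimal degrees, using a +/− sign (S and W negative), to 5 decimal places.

1. -89.39425, -22.80824
2. -86.68165, -127.94840
3. -88.01433, -173.58485
4. -89.13633, -111.56988
5. -58.83667, -178.79317
6. -58.13283, -8.66215

Point 1:
  Lat: 23.6549′ = 0.394248°; total 89.394248
  S → negative
  Lon: 22 + 48.4943/60 = 22.808238
  W → negative
Point 2:
  φ: 86 + 40.899/60 = 86.681650
  S → negative
  λ: 56.904′ = 0.948400°; total 127.948400
  hemisphere W, so the sign is −
Point 3:
  φ: 88 + 0.86/60 = 88.014333
  S → negative
  Lon: 35.091′ = 0.584850°; total 173.584850
  hemisphere W, so the sign is −
Point 4:
  Lat: 89 + 8.18/60 = 89.136333
  S → negative
  Lon: 34.193′ = 0.569883°; total 111.569883
  hemisphere W, so the sign is −
Point 5:
  Latitude: 58 + 50.2/60 = 58.836667
  S ⇒ negate
  Longitude: 47.59′ = 0.793167°; total 178.793167
  hemisphere W, so the sign is −
Point 6:
  Latitude: 58 + 7.97/60 = 58.132833
  S ⇒ negate
  Longitude: 39.7287′ = 0.662145°; total 8.662145
  W ⇒ negate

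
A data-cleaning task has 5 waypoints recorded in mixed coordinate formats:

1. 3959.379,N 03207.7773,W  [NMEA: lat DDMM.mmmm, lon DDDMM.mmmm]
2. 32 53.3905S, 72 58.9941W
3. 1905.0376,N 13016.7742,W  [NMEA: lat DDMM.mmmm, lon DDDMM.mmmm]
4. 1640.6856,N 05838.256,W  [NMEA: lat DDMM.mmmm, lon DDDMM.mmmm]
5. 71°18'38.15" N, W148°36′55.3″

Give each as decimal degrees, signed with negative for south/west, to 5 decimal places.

1. 39.98965, -32.12962
2. -32.88984, -72.98324
3. 19.08396, -130.27957
4. 16.67809, -58.63760
5. 71.31060, -148.61536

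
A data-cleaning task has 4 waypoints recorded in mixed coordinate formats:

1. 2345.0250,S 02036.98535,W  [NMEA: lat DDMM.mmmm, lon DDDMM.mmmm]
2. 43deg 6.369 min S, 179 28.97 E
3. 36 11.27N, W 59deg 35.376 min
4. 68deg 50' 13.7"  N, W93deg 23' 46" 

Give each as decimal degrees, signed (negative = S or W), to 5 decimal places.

Point 1:
  Latitude: split at 2 digits → 23° and 45.025′; 23 + 45.025/60 = 23.750417
  S ⇒ negate
  Longitude: degrees = first 3 digits = 20, minutes = 36.98535; 20 + 36.98535/60 = 20.616423
  hemisphere W, so the sign is −
Point 2:
  φ: 6.369′ = 0.106150°; total 43.106150
  S → negative
  Lon: 28.97′ = 0.482833°; total 179.482833
  E ⇒ keep positive
Point 3:
  Latitude: 11.27′ = 0.187833°; total 36.187833
  N → positive
  Lon: 59 + 35.376/60 = 59.589600
  hemisphere W, so the sign is −
Point 4:
  Latitude: 50′ + 13.7″ = 50.22833′; 68 + 50.22833/60 = 68.837139
  N ⇒ keep positive
  Longitude: 93° + 23/60 + 46/3600 = 93 + 0.383333 + 0.012778 = 93.396111
  hemisphere W, so the sign is −

1. -23.75042, -20.61642
2. -43.10615, 179.48283
3. 36.18783, -59.58960
4. 68.83714, -93.39611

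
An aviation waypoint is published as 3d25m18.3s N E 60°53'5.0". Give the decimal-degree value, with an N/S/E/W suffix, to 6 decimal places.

3.421750° N, 60.884722° E

φ: 3° + 25/60 + 18.3/3600 = 3 + 0.416667 + 0.005083 = 3.4217500
λ: 60° + 53/60 + 5/3600 = 60 + 0.883333 + 0.001389 = 60.8847222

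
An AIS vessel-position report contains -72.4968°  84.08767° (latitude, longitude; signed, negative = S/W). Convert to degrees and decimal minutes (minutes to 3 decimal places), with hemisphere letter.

72° 29.808′ S, 84° 5.260′ E

Latitude is negative → S; |value| = 72.496800
Lat: fractional part 0.496800 → 29.80800 minutes
Lon: fractional part 0.087670 → 5.26020 minutes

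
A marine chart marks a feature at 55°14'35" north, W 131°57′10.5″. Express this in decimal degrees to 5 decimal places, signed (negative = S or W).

55.24306, -131.95292

φ: 14′ + 35″ = 14.58333′; 55 + 14.58333/60 = 55.243056
N → positive
Lon: 131° + 57/60 + 10.5/3600 = 131 + 0.950000 + 0.002917 = 131.952917
W → negative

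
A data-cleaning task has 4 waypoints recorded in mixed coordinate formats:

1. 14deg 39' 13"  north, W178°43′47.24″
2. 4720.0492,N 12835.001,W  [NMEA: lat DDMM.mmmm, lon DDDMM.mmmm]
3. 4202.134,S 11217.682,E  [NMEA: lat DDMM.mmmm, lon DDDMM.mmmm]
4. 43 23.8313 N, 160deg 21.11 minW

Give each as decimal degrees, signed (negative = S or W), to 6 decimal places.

1. 14.653611, -178.729789
2. 47.334153, -128.583350
3. -42.035567, 112.294700
4. 43.397188, -160.351833

Point 1:
  Lat: 14 + 39/60 + 13/3600 = 14.6536111
  N ⇒ keep positive
  Lon: 178° + 43/60 + 47.24/3600 = 178 + 0.716667 + 0.013122 = 178.7297889
  W → negative
Point 2:
  Lat: degrees = first 2 digits = 47, minutes = 20.0492; 47 + 20.0492/60 = 47.3341533
  N → positive
  Longitude: split at 3 digits → 128° and 35.001′; 128 + 35.001/60 = 128.5833500
  W ⇒ negate
Point 3:
  Lat: degrees = first 2 digits = 42, minutes = 2.134; 42 + 2.134/60 = 42.0355667
  hemisphere S, so the sign is −
  Longitude: degrees = first 3 digits = 112, minutes = 17.682; 112 + 17.682/60 = 112.2947000
  E → positive
Point 4:
  φ: 43 + 23.8313/60 = 43.3971883
  N → positive
  Lon: 21.11′ = 0.351833°; total 160.3518333
  W → negative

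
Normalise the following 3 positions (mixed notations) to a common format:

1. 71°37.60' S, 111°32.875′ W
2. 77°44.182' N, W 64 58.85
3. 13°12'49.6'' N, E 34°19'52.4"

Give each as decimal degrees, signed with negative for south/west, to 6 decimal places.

Point 1:
  Lat: 37.6′ = 0.626667°; total 71.6266667
  S ⇒ negate
  Longitude: 32.875′ = 0.547917°; total 111.5479167
  hemisphere W, so the sign is −
Point 2:
  φ: 44.182′ = 0.736367°; total 77.7363667
  N ⇒ keep positive
  λ: 58.85′ = 0.980833°; total 64.9808333
  W ⇒ negate
Point 3:
  Latitude: 12′ + 49.6″ = 12.82667′; 13 + 12.82667/60 = 13.2137778
  N ⇒ keep positive
  Lon: 34° + 19/60 + 52.4/3600 = 34 + 0.316667 + 0.014556 = 34.3312222
  E → positive

1. -71.626667, -111.547917
2. 77.736367, -64.980833
3. 13.213778, 34.331222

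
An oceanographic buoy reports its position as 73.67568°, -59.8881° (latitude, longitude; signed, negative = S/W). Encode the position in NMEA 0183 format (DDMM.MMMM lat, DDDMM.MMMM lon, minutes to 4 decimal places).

φ: minutes = (73.675680 − 73) × 60 = 40.540800
Longitude is negative → W; |value| = 59.888100
Lon: minutes = (59.888100 − 59) × 60 = 53.286000

7340.5408,N / 05953.2860,W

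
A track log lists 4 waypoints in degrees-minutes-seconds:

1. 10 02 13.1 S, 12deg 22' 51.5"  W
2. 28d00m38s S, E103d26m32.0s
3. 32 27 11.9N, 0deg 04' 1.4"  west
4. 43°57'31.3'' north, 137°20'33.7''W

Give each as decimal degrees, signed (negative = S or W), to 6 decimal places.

Point 1:
  Lat: 10° + 2/60 + 13.1/3600 = 10 + 0.033333 + 0.003639 = 10.0369722
  hemisphere S, so the sign is −
  Longitude: 22′ + 51.5″ = 22.85833′; 12 + 22.85833/60 = 12.3809722
  W ⇒ negate
Point 2:
  Latitude: 28 + 0/60 + 38/3600 = 28.0105556
  S → negative
  Longitude: 103° + 26/60 + 32/3600 = 103 + 0.433333 + 0.008889 = 103.4422222
  E → positive
Point 3:
  Lat: 27′ + 11.9″ = 27.19833′; 32 + 27.19833/60 = 32.4533056
  N ⇒ keep positive
  Lon: 0° + 4/60 + 1.4/3600 = 0 + 0.066667 + 0.000389 = 0.0670556
  W → negative
Point 4:
  φ: 43° + 57/60 + 31.3/3600 = 43 + 0.950000 + 0.008694 = 43.9586944
  N ⇒ keep positive
  Lon: 137 + 20/60 + 33.7/3600 = 137.3426944
  hemisphere W, so the sign is −

1. -10.036972, -12.380972
2. -28.010556, 103.442222
3. 32.453306, -0.067056
4. 43.958694, -137.342694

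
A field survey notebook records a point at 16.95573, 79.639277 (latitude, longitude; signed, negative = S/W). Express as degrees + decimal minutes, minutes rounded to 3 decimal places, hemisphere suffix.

16° 57.344′ N, 79° 38.357′ E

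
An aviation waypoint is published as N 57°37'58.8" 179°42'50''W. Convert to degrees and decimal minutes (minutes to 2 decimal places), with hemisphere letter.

57° 37.98′ N, 179° 42.83′ W

φ: seconds/60 = 0.98000; minutes = 37 + 0.98000 = 37.9800
λ: 42 + 50/60 = 42.8333′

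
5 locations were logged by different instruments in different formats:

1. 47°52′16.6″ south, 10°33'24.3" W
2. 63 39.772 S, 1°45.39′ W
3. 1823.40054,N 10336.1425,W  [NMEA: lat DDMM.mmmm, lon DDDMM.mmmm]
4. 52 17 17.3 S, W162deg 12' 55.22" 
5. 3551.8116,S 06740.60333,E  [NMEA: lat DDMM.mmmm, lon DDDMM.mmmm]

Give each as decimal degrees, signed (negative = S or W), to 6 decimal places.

Point 1:
  φ: 47 + 52/60 + 16.6/3600 = 47.8712778
  S ⇒ negate
  Lon: 10 + 33/60 + 24.3/3600 = 10.5567500
  W → negative
Point 2:
  Lat: 39.772′ = 0.662867°; total 63.6628667
  S ⇒ negate
  Longitude: 45.39′ = 0.756500°; total 1.7565000
  W ⇒ negate
Point 3:
  φ: split at 2 digits → 18° and 23.40054′; 18 + 23.40054/60 = 18.3900090
  N ⇒ keep positive
  λ: split at 3 digits → 103° and 36.1425′; 103 + 36.1425/60 = 103.6023750
  W ⇒ negate
Point 4:
  Latitude: 17′ + 17.3″ = 17.28833′; 52 + 17.28833/60 = 52.2881389
  S ⇒ negate
  Longitude: 12′ + 55.22″ = 12.92033′; 162 + 12.92033/60 = 162.2153389
  W ⇒ negate
Point 5:
  Lat: split at 2 digits → 35° and 51.8116′; 35 + 51.8116/60 = 35.8635267
  S ⇒ negate
  λ: degrees = first 3 digits = 67, minutes = 40.60333; 67 + 40.60333/60 = 67.6767222
  E ⇒ keep positive

1. -47.871278, -10.556750
2. -63.662867, -1.756500
3. 18.390009, -103.602375
4. -52.288139, -162.215339
5. -35.863527, 67.676722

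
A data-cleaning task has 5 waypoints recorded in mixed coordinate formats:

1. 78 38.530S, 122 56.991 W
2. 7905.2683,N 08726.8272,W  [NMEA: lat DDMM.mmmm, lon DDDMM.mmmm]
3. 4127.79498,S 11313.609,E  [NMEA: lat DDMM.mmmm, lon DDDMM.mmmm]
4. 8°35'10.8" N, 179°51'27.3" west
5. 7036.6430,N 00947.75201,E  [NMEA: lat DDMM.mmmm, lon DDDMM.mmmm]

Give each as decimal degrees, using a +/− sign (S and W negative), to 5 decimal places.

Point 1:
  Lat: 38.53′ = 0.642167°; total 78.642167
  S ⇒ negate
  Lon: 56.991′ = 0.949850°; total 122.949850
  hemisphere W, so the sign is −
Point 2:
  φ: split at 2 digits → 79° and 5.2683′; 79 + 5.2683/60 = 79.087805
  N ⇒ keep positive
  λ: split at 3 digits → 087° and 26.8272′; 87 + 26.8272/60 = 87.447120
  hemisphere W, so the sign is −
Point 3:
  φ: degrees = first 2 digits = 41, minutes = 27.79498; 41 + 27.79498/60 = 41.463250
  S ⇒ negate
  Lon: split at 3 digits → 113° and 13.609′; 113 + 13.609/60 = 113.226817
  E → positive
Point 4:
  φ: 35′ + 10.8″ = 35.18000′; 8 + 35.18000/60 = 8.586333
  N ⇒ keep positive
  Lon: 179° + 51/60 + 27.3/3600 = 179 + 0.850000 + 0.007583 = 179.857583
  W → negative
Point 5:
  Latitude: split at 2 digits → 70° and 36.643′; 70 + 36.643/60 = 70.610717
  N → positive
  Lon: degrees = first 3 digits = 9, minutes = 47.75201; 9 + 47.75201/60 = 9.795867
  E → positive

1. -78.64217, -122.94985
2. 79.08781, -87.44712
3. -41.46325, 113.22682
4. 8.58633, -179.85758
5. 70.61072, 9.79587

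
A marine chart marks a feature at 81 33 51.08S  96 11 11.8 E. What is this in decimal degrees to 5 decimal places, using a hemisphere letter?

81.56419° S, 96.18661° E

Latitude: 33′ + 51.08″ = 33.85133′; 81 + 33.85133/60 = 81.564189
Lon: 11′ + 11.8″ = 11.19667′; 96 + 11.19667/60 = 96.186611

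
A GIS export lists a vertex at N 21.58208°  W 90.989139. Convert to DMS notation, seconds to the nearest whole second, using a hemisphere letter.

21°34′55″ N, 90°59′21″ W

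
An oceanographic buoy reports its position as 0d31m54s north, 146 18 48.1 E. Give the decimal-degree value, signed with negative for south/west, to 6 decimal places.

φ: 0 + 31/60 + 54/3600 = 0.5316667
N → positive
Lon: 18′ + 48.1″ = 18.80167′; 146 + 18.80167/60 = 146.3133611
E → positive

0.531667, 146.313361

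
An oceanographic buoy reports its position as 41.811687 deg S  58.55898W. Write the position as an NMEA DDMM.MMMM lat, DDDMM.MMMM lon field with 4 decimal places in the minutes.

Latitude: fractional part 0.811687 → 48.701220 minutes
Lon: 58° + 0.558980 × 60 = 58° 33.538800′

4148.7012,S / 05833.5388,W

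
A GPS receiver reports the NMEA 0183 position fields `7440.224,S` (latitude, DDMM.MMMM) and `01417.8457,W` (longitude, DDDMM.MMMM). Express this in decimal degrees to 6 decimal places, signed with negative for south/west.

Latitude: split at 2 digits → 74° and 40.224′; 74 + 40.224/60 = 74.6704000
S → negative
Longitude: split at 3 digits → 014° and 17.8457′; 14 + 17.8457/60 = 14.2974283
W ⇒ negate

-74.670400, -14.297428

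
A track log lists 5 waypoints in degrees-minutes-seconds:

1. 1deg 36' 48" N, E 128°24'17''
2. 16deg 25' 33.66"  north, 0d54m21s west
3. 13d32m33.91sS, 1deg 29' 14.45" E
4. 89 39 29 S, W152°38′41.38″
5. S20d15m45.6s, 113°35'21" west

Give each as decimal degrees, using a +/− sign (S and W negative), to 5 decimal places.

Point 1:
  Latitude: 1 + 36/60 + 48/3600 = 1.613333
  N ⇒ keep positive
  λ: 128 + 24/60 + 17/3600 = 128.404722
  E → positive
Point 2:
  φ: 25′ + 33.66″ = 25.56100′; 16 + 25.56100/60 = 16.426017
  N ⇒ keep positive
  Longitude: 0 + 54/60 + 21/3600 = 0.905833
  W → negative
Point 3:
  φ: 32′ + 33.91″ = 32.56517′; 13 + 32.56517/60 = 13.542753
  hemisphere S, so the sign is −
  λ: 1 + 29/60 + 14.45/3600 = 1.487347
  E → positive
Point 4:
  Latitude: 89 + 39/60 + 29/3600 = 89.658056
  S ⇒ negate
  Lon: 152° + 38/60 + 41.38/3600 = 152 + 0.633333 + 0.011494 = 152.644828
  hemisphere W, so the sign is −
Point 5:
  Latitude: 20 + 15/60 + 45.6/3600 = 20.262667
  S ⇒ negate
  Longitude: 113° + 35/60 + 21/3600 = 113 + 0.583333 + 0.005833 = 113.589167
  hemisphere W, so the sign is −

1. 1.61333, 128.40472
2. 16.42602, -0.90583
3. -13.54275, 1.48735
4. -89.65806, -152.64483
5. -20.26267, -113.58917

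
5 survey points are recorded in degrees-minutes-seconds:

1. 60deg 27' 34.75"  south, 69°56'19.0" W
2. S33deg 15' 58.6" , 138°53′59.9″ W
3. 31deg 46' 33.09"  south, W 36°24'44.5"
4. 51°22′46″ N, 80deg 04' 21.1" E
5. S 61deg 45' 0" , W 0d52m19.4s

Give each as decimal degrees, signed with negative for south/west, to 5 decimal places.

1. -60.45965, -69.93861
2. -33.26628, -138.89997
3. -31.77586, -36.41236
4. 51.37944, 80.07253
5. -61.75000, -0.87206

Point 1:
  Lat: 60 + 27/60 + 34.75/3600 = 60.459653
  hemisphere S, so the sign is −
  Lon: 56′ + 19″ = 56.31667′; 69 + 56.31667/60 = 69.938611
  W ⇒ negate
Point 2:
  Latitude: 15′ + 58.6″ = 15.97667′; 33 + 15.97667/60 = 33.266278
  hemisphere S, so the sign is −
  Lon: 138 + 53/60 + 59.9/3600 = 138.899972
  hemisphere W, so the sign is −
Point 3:
  Lat: 31° + 46/60 + 33.09/3600 = 31 + 0.766667 + 0.009192 = 31.775858
  S → negative
  λ: 36° + 24/60 + 44.5/3600 = 36 + 0.400000 + 0.012361 = 36.412361
  W → negative
Point 4:
  Lat: 51 + 22/60 + 46/3600 = 51.379444
  N → positive
  Longitude: 4′ + 21.1″ = 4.35167′; 80 + 4.35167/60 = 80.072528
  E ⇒ keep positive
Point 5:
  φ: 61° + 45/60 + 0/3600 = 61 + 0.750000 + 0.000000 = 61.750000
  S → negative
  Lon: 52′ + 19.4″ = 52.32333′; 0 + 52.32333/60 = 0.872056
  hemisphere W, so the sign is −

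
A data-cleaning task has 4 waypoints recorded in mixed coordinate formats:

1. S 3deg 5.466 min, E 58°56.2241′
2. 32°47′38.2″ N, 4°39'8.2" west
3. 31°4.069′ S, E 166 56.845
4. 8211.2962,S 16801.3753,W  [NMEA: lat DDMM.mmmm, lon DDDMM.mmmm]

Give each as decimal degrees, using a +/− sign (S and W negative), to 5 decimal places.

1. -3.09110, 58.93707
2. 32.79394, -4.65228
3. -31.06782, 166.94742
4. -82.18827, -168.02292

Point 1:
  Lat: 5.466′ = 0.091100°; total 3.091100
  S ⇒ negate
  λ: 58 + 56.2241/60 = 58.937068
  E → positive
Point 2:
  φ: 47′ + 38.2″ = 47.63667′; 32 + 47.63667/60 = 32.793944
  N → positive
  Lon: 39′ + 8.2″ = 39.13667′; 4 + 39.13667/60 = 4.652278
  hemisphere W, so the sign is −
Point 3:
  Latitude: 31 + 4.069/60 = 31.067817
  S → negative
  Longitude: 166 + 56.845/60 = 166.947417
  E ⇒ keep positive
Point 4:
  Lat: degrees = first 2 digits = 82, minutes = 11.2962; 82 + 11.2962/60 = 82.188270
  hemisphere S, so the sign is −
  Lon: split at 3 digits → 168° and 1.3753′; 168 + 1.3753/60 = 168.022922
  W → negative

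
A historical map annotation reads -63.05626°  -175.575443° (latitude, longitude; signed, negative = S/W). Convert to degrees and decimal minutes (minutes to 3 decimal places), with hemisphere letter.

63° 3.376′ S, 175° 34.527′ W

Latitude is negative → S; |value| = 63.056260
Latitude: 63° + 0.056260 × 60 = 63° 3.37560′
Longitude is negative → W; |value| = 175.575443
Lon: 175° + 0.575443 × 60 = 175° 34.52658′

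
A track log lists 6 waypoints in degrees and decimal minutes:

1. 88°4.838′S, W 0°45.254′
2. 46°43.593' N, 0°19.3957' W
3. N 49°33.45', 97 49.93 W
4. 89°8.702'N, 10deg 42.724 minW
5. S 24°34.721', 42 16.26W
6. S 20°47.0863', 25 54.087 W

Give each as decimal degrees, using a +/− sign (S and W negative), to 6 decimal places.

Point 1:
  Lat: 4.838′ = 0.080633°; total 88.0806333
  hemisphere S, so the sign is −
  Lon: 0 + 45.254/60 = 0.7542333
  W → negative
Point 2:
  Latitude: 46 + 43.593/60 = 46.7265500
  N → positive
  Lon: 19.3957′ = 0.323262°; total 0.3232617
  W ⇒ negate
Point 3:
  Lat: 33.45′ = 0.557500°; total 49.5575000
  N ⇒ keep positive
  λ: 49.93′ = 0.832167°; total 97.8321667
  W ⇒ negate
Point 4:
  φ: 89 + 8.702/60 = 89.1450333
  N ⇒ keep positive
  Lon: 42.724′ = 0.712067°; total 10.7120667
  W → negative
Point 5:
  Lat: 24 + 34.721/60 = 24.5786833
  S → negative
  Lon: 42 + 16.26/60 = 42.2710000
  W ⇒ negate
Point 6:
  φ: 20 + 47.0863/60 = 20.7847717
  hemisphere S, so the sign is −
  λ: 25 + 54.087/60 = 25.9014500
  W ⇒ negate

1. -88.080633, -0.754233
2. 46.726550, -0.323262
3. 49.557500, -97.832167
4. 89.145033, -10.712067
5. -24.578683, -42.271000
6. -20.784772, -25.901450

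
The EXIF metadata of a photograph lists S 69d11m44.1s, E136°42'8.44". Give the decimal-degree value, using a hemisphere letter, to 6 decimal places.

69.195583° S, 136.702344° E

Lat: 69 + 11/60 + 44.1/3600 = 69.1955833
Longitude: 136 + 42/60 + 8.44/3600 = 136.7023444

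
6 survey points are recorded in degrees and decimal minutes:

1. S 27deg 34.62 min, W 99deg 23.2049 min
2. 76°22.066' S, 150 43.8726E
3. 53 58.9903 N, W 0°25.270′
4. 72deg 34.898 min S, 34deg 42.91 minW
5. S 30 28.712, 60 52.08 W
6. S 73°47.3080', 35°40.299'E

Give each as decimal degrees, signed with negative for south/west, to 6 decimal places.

Point 1:
  Lat: 34.62′ = 0.577000°; total 27.5770000
  S → negative
  Lon: 99 + 23.2049/60 = 99.3867483
  W → negative
Point 2:
  Lat: 76 + 22.066/60 = 76.3677667
  S → negative
  Lon: 43.8726′ = 0.731210°; total 150.7312100
  E → positive
Point 3:
  φ: 58.9903′ = 0.983172°; total 53.9831717
  N ⇒ keep positive
  Lon: 0 + 25.27/60 = 0.4211667
  W ⇒ negate
Point 4:
  Latitude: 34.898′ = 0.581633°; total 72.5816333
  S → negative
  Lon: 42.91′ = 0.715167°; total 34.7151667
  W ⇒ negate
Point 5:
  Latitude: 30 + 28.712/60 = 30.4785333
  S ⇒ negate
  λ: 60 + 52.08/60 = 60.8680000
  hemisphere W, so the sign is −
Point 6:
  Lat: 73 + 47.308/60 = 73.7884667
  hemisphere S, so the sign is −
  λ: 40.299′ = 0.671650°; total 35.6716500
  E ⇒ keep positive

1. -27.577000, -99.386748
2. -76.367767, 150.731210
3. 53.983172, -0.421167
4. -72.581633, -34.715167
5. -30.478533, -60.868000
6. -73.788467, 35.671650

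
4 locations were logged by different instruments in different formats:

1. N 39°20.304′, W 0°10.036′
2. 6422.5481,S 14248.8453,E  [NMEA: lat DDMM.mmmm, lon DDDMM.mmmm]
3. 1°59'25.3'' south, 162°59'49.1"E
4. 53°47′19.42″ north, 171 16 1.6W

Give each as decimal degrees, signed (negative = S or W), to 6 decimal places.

1. 39.338400, -0.167267
2. -64.375802, 142.814088
3. -1.990361, 162.996972
4. 53.788728, -171.267111

Point 1:
  Latitude: 39 + 20.304/60 = 39.3384000
  N ⇒ keep positive
  Lon: 0 + 10.036/60 = 0.1672667
  hemisphere W, so the sign is −
Point 2:
  φ: split at 2 digits → 64° and 22.5481′; 64 + 22.5481/60 = 64.3758017
  S ⇒ negate
  λ: split at 3 digits → 142° and 48.8453′; 142 + 48.8453/60 = 142.8140883
  E → positive
Point 3:
  Latitude: 1° + 59/60 + 25.3/3600 = 1 + 0.983333 + 0.007028 = 1.9903611
  S → negative
  Longitude: 162 + 59/60 + 49.1/3600 = 162.9969722
  E → positive
Point 4:
  Latitude: 47′ + 19.42″ = 47.32367′; 53 + 47.32367/60 = 53.7887278
  N → positive
  Lon: 171 + 16/60 + 1.6/3600 = 171.2671111
  W → negative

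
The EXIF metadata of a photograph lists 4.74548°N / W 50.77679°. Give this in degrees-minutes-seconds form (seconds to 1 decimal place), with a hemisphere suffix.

Latitude: 0.745480 × 60 = 44.72880′ → 44′, remainder × 60 = 43.728″
Longitude: 0.776790 × 60 = 46.60740′ → 46′, remainder × 60 = 36.444″

4°44′43.7″ N, 50°46′36.4″ W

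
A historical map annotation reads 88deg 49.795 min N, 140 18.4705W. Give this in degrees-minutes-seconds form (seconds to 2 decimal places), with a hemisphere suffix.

Lat: 49.79500′ → 49′ and 0.79500 × 60 = 47.7000″
Longitude: fractional minutes 0.47050 × 60 = 28.2300″

88°49′47.70″ N, 140°18′28.23″ W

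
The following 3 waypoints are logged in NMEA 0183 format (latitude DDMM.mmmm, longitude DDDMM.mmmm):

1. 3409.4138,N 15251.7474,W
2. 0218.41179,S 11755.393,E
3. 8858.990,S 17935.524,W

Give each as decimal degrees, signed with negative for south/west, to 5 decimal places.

Point 1:
  Latitude: degrees = first 2 digits = 34, minutes = 9.4138; 34 + 9.4138/60 = 34.156897
  N ⇒ keep positive
  Lon: split at 3 digits → 152° and 51.7474′; 152 + 51.7474/60 = 152.862457
  W → negative
Point 2:
  φ: degrees = first 2 digits = 2, minutes = 18.41179; 2 + 18.41179/60 = 2.306863
  S ⇒ negate
  λ: split at 3 digits → 117° and 55.393′; 117 + 55.393/60 = 117.923217
  E → positive
Point 3:
  Lat: split at 2 digits → 88° and 58.99′; 88 + 58.99/60 = 88.983167
  hemisphere S, so the sign is −
  Longitude: degrees = first 3 digits = 179, minutes = 35.524; 179 + 35.524/60 = 179.592067
  W → negative

1. 34.15690, -152.86246
2. -2.30686, 117.92322
3. -88.98317, -179.59207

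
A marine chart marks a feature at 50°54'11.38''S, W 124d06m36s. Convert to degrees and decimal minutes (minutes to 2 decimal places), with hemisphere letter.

50° 54.19′ S, 124° 6.60′ W

Latitude: 54 + 11.38/60 = 54.1897′
Longitude: seconds/60 = 0.60000; minutes = 6 + 0.60000 = 6.6000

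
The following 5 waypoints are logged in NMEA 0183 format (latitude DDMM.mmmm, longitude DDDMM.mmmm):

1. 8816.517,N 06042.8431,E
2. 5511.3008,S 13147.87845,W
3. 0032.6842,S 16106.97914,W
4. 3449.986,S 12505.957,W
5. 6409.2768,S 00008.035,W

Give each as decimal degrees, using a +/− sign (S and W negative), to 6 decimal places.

Point 1:
  Lat: degrees = first 2 digits = 88, minutes = 16.517; 88 + 16.517/60 = 88.2752833
  N → positive
  Lon: degrees = first 3 digits = 60, minutes = 42.8431; 60 + 42.8431/60 = 60.7140517
  E → positive
Point 2:
  Latitude: split at 2 digits → 55° and 11.3008′; 55 + 11.3008/60 = 55.1883467
  S → negative
  Lon: split at 3 digits → 131° and 47.87845′; 131 + 47.87845/60 = 131.7979742
  W → negative
Point 3:
  φ: split at 2 digits → 00° and 32.6842′; 0 + 32.6842/60 = 0.5447367
  hemisphere S, so the sign is −
  Lon: split at 3 digits → 161° and 6.97914′; 161 + 6.97914/60 = 161.1163190
  W ⇒ negate
Point 4:
  Latitude: split at 2 digits → 34° and 49.986′; 34 + 49.986/60 = 34.8331000
  S → negative
  Lon: split at 3 digits → 125° and 5.957′; 125 + 5.957/60 = 125.0992833
  hemisphere W, so the sign is −
Point 5:
  φ: degrees = first 2 digits = 64, minutes = 9.2768; 64 + 9.2768/60 = 64.1546133
  S ⇒ negate
  Longitude: split at 3 digits → 000° and 8.035′; 0 + 8.035/60 = 0.1339167
  hemisphere W, so the sign is −

1. 88.275283, 60.714052
2. -55.188347, -131.797974
3. -0.544737, -161.116319
4. -34.833100, -125.099283
5. -64.154613, -0.133917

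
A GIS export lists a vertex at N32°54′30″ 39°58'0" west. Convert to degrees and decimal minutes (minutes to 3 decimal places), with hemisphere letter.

Lat: 54 + 30/60 = 54.50000′
Longitude: seconds/60 = 0.00000; minutes = 58 + 0.00000 = 58.00000

32° 54.500′ N, 39° 58.000′ W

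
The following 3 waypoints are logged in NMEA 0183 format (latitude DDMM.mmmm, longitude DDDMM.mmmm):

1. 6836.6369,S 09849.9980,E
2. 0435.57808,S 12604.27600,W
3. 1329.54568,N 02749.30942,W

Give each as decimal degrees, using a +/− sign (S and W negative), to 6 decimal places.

1. -68.610615, 98.833300
2. -4.592968, -126.071267
3. 13.492428, -27.821824

Point 1:
  φ: split at 2 digits → 68° and 36.6369′; 68 + 36.6369/60 = 68.6106150
  S → negative
  Longitude: split at 3 digits → 098° and 49.998′; 98 + 49.998/60 = 98.8333000
  E ⇒ keep positive
Point 2:
  Latitude: degrees = first 2 digits = 4, minutes = 35.57808; 4 + 35.57808/60 = 4.5929680
  S ⇒ negate
  Lon: split at 3 digits → 126° and 4.276′; 126 + 4.276/60 = 126.0712667
  W ⇒ negate
Point 3:
  Lat: degrees = first 2 digits = 13, minutes = 29.54568; 13 + 29.54568/60 = 13.4924280
  N ⇒ keep positive
  Lon: degrees = first 3 digits = 27, minutes = 49.30942; 27 + 49.30942/60 = 27.8218237
  W → negative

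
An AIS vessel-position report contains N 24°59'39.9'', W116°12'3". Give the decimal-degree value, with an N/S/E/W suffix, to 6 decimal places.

24.994417° N, 116.200833° W

Latitude: 24 + 59/60 + 39.9/3600 = 24.9944167
Lon: 12′ + 3″ = 12.05000′; 116 + 12.05000/60 = 116.2008333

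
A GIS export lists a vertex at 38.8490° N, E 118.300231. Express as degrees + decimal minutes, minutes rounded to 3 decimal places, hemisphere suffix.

φ: minutes = (38.849000 − 38) × 60 = 50.94000
Lon: minutes = (118.300231 − 118) × 60 = 18.01386

38° 50.940′ N, 118° 18.014′ E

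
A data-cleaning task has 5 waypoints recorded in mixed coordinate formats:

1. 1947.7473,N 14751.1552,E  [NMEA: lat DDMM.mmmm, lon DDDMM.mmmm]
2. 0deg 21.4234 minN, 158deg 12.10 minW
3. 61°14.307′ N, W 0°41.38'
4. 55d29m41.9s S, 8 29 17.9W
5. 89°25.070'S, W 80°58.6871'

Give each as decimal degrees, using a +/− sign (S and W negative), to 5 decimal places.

Point 1:
  Lat: degrees = first 2 digits = 19, minutes = 47.7473; 19 + 47.7473/60 = 19.795788
  N ⇒ keep positive
  λ: split at 3 digits → 147° and 51.1552′; 147 + 51.1552/60 = 147.852587
  E ⇒ keep positive
Point 2:
  φ: 0 + 21.4234/60 = 0.357057
  N ⇒ keep positive
  Longitude: 158 + 12.1/60 = 158.201667
  hemisphere W, so the sign is −
Point 3:
  Lat: 14.307′ = 0.238450°; total 61.238450
  N ⇒ keep positive
  λ: 41.38′ = 0.689667°; total 0.689667
  hemisphere W, so the sign is −
Point 4:
  Latitude: 55 + 29/60 + 41.9/3600 = 55.494972
  hemisphere S, so the sign is −
  λ: 29′ + 17.9″ = 29.29833′; 8 + 29.29833/60 = 8.488306
  hemisphere W, so the sign is −
Point 5:
  φ: 25.07′ = 0.417833°; total 89.417833
  S ⇒ negate
  Lon: 80 + 58.6871/60 = 80.978118
  W → negative

1. 19.79579, 147.85259
2. 0.35706, -158.20167
3. 61.23845, -0.68967
4. -55.49497, -8.48831
5. -89.41783, -80.97812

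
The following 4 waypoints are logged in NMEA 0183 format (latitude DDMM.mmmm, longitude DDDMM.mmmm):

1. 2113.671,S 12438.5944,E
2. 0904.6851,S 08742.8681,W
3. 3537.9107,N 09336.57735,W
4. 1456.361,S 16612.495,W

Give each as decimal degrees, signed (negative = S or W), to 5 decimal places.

Point 1:
  Lat: split at 2 digits → 21° and 13.671′; 21 + 13.671/60 = 21.227850
  hemisphere S, so the sign is −
  Lon: split at 3 digits → 124° and 38.5944′; 124 + 38.5944/60 = 124.643240
  E → positive
Point 2:
  Latitude: degrees = first 2 digits = 9, minutes = 4.6851; 9 + 4.6851/60 = 9.078085
  S → negative
  Longitude: degrees = first 3 digits = 87, minutes = 42.8681; 87 + 42.8681/60 = 87.714468
  hemisphere W, so the sign is −
Point 3:
  Latitude: degrees = first 2 digits = 35, minutes = 37.9107; 35 + 37.9107/60 = 35.631845
  N → positive
  Lon: degrees = first 3 digits = 93, minutes = 36.57735; 93 + 36.57735/60 = 93.609623
  W → negative
Point 4:
  φ: degrees = first 2 digits = 14, minutes = 56.361; 14 + 56.361/60 = 14.939350
  S → negative
  λ: degrees = first 3 digits = 166, minutes = 12.495; 166 + 12.495/60 = 166.208250
  W → negative

1. -21.22785, 124.64324
2. -9.07809, -87.71447
3. 35.63185, -93.60962
4. -14.93935, -166.20825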